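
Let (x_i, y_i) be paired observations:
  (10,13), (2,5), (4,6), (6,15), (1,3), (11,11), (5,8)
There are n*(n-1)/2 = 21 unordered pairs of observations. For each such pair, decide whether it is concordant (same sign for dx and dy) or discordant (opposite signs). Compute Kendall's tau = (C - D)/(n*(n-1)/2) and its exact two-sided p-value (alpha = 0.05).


Step 1: Enumerate the 21 unordered pairs (i,j) with i<j and classify each by sign(x_j-x_i) * sign(y_j-y_i).
  (1,2):dx=-8,dy=-8->C; (1,3):dx=-6,dy=-7->C; (1,4):dx=-4,dy=+2->D; (1,5):dx=-9,dy=-10->C
  (1,6):dx=+1,dy=-2->D; (1,7):dx=-5,dy=-5->C; (2,3):dx=+2,dy=+1->C; (2,4):dx=+4,dy=+10->C
  (2,5):dx=-1,dy=-2->C; (2,6):dx=+9,dy=+6->C; (2,7):dx=+3,dy=+3->C; (3,4):dx=+2,dy=+9->C
  (3,5):dx=-3,dy=-3->C; (3,6):dx=+7,dy=+5->C; (3,7):dx=+1,dy=+2->C; (4,5):dx=-5,dy=-12->C
  (4,6):dx=+5,dy=-4->D; (4,7):dx=-1,dy=-7->C; (5,6):dx=+10,dy=+8->C; (5,7):dx=+4,dy=+5->C
  (6,7):dx=-6,dy=-3->C
Step 2: C = 18, D = 3, total pairs = 21.
Step 3: tau = (C - D)/(n(n-1)/2) = (18 - 3)/21 = 0.714286.
Step 4: Exact two-sided p-value (enumerate n! = 5040 permutations of y under H0): p = 0.030159.
Step 5: alpha = 0.05. reject H0.

tau_b = 0.7143 (C=18, D=3), p = 0.030159, reject H0.


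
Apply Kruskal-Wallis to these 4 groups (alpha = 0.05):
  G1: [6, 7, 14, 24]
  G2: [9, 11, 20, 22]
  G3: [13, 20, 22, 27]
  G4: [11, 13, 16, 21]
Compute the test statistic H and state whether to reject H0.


Step 1: Combine all N = 16 observations and assign midranks.
sorted (value, group, rank): (6,G1,1), (7,G1,2), (9,G2,3), (11,G2,4.5), (11,G4,4.5), (13,G3,6.5), (13,G4,6.5), (14,G1,8), (16,G4,9), (20,G2,10.5), (20,G3,10.5), (21,G4,12), (22,G2,13.5), (22,G3,13.5), (24,G1,15), (27,G3,16)
Step 2: Sum ranks within each group.
R_1 = 26 (n_1 = 4)
R_2 = 31.5 (n_2 = 4)
R_3 = 46.5 (n_3 = 4)
R_4 = 32 (n_4 = 4)
Step 3: H = 12/(N(N+1)) * sum(R_i^2/n_i) - 3(N+1)
     = 12/(16*17) * (26^2/4 + 31.5^2/4 + 46.5^2/4 + 32^2/4) - 3*17
     = 0.044118 * 1213.62 - 51
     = 2.542279.
Step 4: Ties present; correction factor C = 1 - 24/(16^3 - 16) = 0.994118. Corrected H = 2.542279 / 0.994118 = 2.557322.
Step 5: Under H0, H ~ chi^2(3); p-value = 0.465021.
Step 6: alpha = 0.05. fail to reject H0.

H = 2.5573, df = 3, p = 0.465021, fail to reject H0.


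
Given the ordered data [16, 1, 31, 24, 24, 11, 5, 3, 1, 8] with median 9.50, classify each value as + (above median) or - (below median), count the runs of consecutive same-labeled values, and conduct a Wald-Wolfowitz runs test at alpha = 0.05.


Step 1: Compute median = 9.50; label A = above, B = below.
Labels in order: ABAAAABBBB  (n_A = 5, n_B = 5)
Step 2: Count runs R = 4.
Step 3: Under H0 (random ordering), E[R] = 2*n_A*n_B/(n_A+n_B) + 1 = 2*5*5/10 + 1 = 6.0000.
        Var[R] = 2*n_A*n_B*(2*n_A*n_B - n_A - n_B) / ((n_A+n_B)^2 * (n_A+n_B-1)) = 2000/900 = 2.2222.
        SD[R] = 1.4907.
Step 4: Continuity-corrected z = (R + 0.5 - E[R]) / SD[R] = (4 + 0.5 - 6.0000) / 1.4907 = -1.0062.
Step 5: Two-sided p-value via normal approximation = 2*(1 - Phi(|z|)) = 0.314305.
Step 6: alpha = 0.05. fail to reject H0.

R = 4, z = -1.0062, p = 0.314305, fail to reject H0.


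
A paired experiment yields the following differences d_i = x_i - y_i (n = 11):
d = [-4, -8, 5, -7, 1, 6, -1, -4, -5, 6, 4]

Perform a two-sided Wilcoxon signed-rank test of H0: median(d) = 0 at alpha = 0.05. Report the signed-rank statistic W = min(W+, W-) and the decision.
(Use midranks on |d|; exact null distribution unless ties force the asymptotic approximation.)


Step 1: Drop any zero differences (none here) and take |d_i|.
|d| = [4, 8, 5, 7, 1, 6, 1, 4, 5, 6, 4]
Step 2: Midrank |d_i| (ties get averaged ranks).
ranks: |4|->4, |8|->11, |5|->6.5, |7|->10, |1|->1.5, |6|->8.5, |1|->1.5, |4|->4, |5|->6.5, |6|->8.5, |4|->4
Step 3: Attach original signs; sum ranks with positive sign and with negative sign.
W+ = 6.5 + 1.5 + 8.5 + 8.5 + 4 = 29
W- = 4 + 11 + 10 + 1.5 + 4 + 6.5 = 37
(Check: W+ + W- = 66 should equal n(n+1)/2 = 66.)
Step 4: Test statistic W = min(W+, W-) = 29.
Step 5: Ties in |d|, so use the tie-corrected normal approximation.
        E[W] = n(n+1)/4 = 11*12/4 = 33.
        Tie groups: |d|=1 (t=2), |d|=4 (t=3), |d|=5 (t=2), |d|=6 (t=2); sum(t^3 - t) = 42.
        Var[W] = n(n+1)(2n+1)/24 - sum(t^3-t)/48 = 3036/24 - 42/48 = 125.625.
        z = (W - E[W]) / sqrt(Var[W]) = (29 - 33) / 11.2083 = -0.3569.
        Two-sided p = 2*Phi(z) = 0.721182.
Step 6: alpha = 0.05. fail to reject H0.

W+ = 29, W- = 37, W = min = 29, p = 0.721182, fail to reject H0.


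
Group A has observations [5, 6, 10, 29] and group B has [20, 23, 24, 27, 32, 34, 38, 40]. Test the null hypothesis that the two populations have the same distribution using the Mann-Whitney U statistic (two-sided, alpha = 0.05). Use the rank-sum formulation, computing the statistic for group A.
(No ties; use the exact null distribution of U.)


Step 1: Combine and sort all 12 observations; assign midranks.
sorted (value, group): (5,X), (6,X), (10,X), (20,Y), (23,Y), (24,Y), (27,Y), (29,X), (32,Y), (34,Y), (38,Y), (40,Y)
ranks: 5->1, 6->2, 10->3, 20->4, 23->5, 24->6, 27->7, 29->8, 32->9, 34->10, 38->11, 40->12
Step 2: Rank sum for X: R1 = 1 + 2 + 3 + 8 = 14.
Step 3: U_X = R1 - n1(n1+1)/2 = 14 - 4*5/2 = 14 - 10 = 4.
       U_Y = n1*n2 - U_X = 32 - 4 = 28.
Step 4: No ties, so the exact null distribution of U (based on enumerating the C(12,4) = 495 equally likely rank assignments) gives the two-sided p-value.
Step 5: p-value = 0.048485; compare to alpha = 0.05. reject H0.

U_X = 4, p = 0.048485, reject H0 at alpha = 0.05.


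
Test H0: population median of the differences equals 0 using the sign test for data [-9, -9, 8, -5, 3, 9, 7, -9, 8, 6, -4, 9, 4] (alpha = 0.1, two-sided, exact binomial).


Step 1: Discard zero differences. Original n = 13; n_eff = number of nonzero differences = 13.
Nonzero differences (with sign): -9, -9, +8, -5, +3, +9, +7, -9, +8, +6, -4, +9, +4
Step 2: Count signs: positive = 8, negative = 5.
Step 3: Under H0: P(positive) = 0.5, so the number of positives S ~ Bin(13, 0.5).
Step 4: Two-sided exact p-value = sum of Bin(13,0.5) probabilities at or below the observed probability = 0.581055.
Step 5: alpha = 0.1. fail to reject H0.

n_eff = 13, pos = 8, neg = 5, p = 0.581055, fail to reject H0.


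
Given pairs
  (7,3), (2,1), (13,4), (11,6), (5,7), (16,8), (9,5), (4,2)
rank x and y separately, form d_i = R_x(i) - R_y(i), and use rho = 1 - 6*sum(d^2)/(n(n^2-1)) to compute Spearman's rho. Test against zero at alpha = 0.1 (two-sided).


Step 1: Rank x and y separately (midranks; no ties here).
rank(x): 7->4, 2->1, 13->7, 11->6, 5->3, 16->8, 9->5, 4->2
rank(y): 3->3, 1->1, 4->4, 6->6, 7->7, 8->8, 5->5, 2->2
Step 2: d_i = R_x(i) - R_y(i); compute d_i^2.
  (4-3)^2=1, (1-1)^2=0, (7-4)^2=9, (6-6)^2=0, (3-7)^2=16, (8-8)^2=0, (5-5)^2=0, (2-2)^2=0
sum(d^2) = 26.
Step 3: rho = 1 - 6*26 / (8*(8^2 - 1)) = 1 - 156/504 = 0.690476.
Step 4: Under H0, t = rho * sqrt((n-2)/(1-rho^2)) = 2.3382 ~ t(6).
Step 5: Two-sided p-value from the t-distribution with 6 df = 0.057990.
Step 6: alpha = 0.1. reject H0.

rho = 0.6905, p = 0.057990, reject H0 at alpha = 0.1.


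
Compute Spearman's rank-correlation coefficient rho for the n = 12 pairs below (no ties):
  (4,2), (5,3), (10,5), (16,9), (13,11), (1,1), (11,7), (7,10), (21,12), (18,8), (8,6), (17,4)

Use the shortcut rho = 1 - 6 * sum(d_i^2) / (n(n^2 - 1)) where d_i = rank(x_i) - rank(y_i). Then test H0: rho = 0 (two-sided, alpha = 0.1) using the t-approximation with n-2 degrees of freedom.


Step 1: Rank x and y separately (midranks; no ties here).
rank(x): 4->2, 5->3, 10->6, 16->9, 13->8, 1->1, 11->7, 7->4, 21->12, 18->11, 8->5, 17->10
rank(y): 2->2, 3->3, 5->5, 9->9, 11->11, 1->1, 7->7, 10->10, 12->12, 8->8, 6->6, 4->4
Step 2: d_i = R_x(i) - R_y(i); compute d_i^2.
  (2-2)^2=0, (3-3)^2=0, (6-5)^2=1, (9-9)^2=0, (8-11)^2=9, (1-1)^2=0, (7-7)^2=0, (4-10)^2=36, (12-12)^2=0, (11-8)^2=9, (5-6)^2=1, (10-4)^2=36
sum(d^2) = 92.
Step 3: rho = 1 - 6*92 / (12*(12^2 - 1)) = 1 - 552/1716 = 0.678322.
Step 4: Under H0, t = rho * sqrt((n-2)/(1-rho^2)) = 2.9194 ~ t(10).
Step 5: Two-sided p-value from the t-distribution with 10 df = 0.015317.
Step 6: alpha = 0.1. reject H0.

rho = 0.6783, p = 0.015317, reject H0 at alpha = 0.1.


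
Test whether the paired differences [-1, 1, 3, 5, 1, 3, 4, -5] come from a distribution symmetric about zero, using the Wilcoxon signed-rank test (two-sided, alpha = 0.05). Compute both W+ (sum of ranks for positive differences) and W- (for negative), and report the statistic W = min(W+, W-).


Step 1: Drop any zero differences (none here) and take |d_i|.
|d| = [1, 1, 3, 5, 1, 3, 4, 5]
Step 2: Midrank |d_i| (ties get averaged ranks).
ranks: |1|->2, |1|->2, |3|->4.5, |5|->7.5, |1|->2, |3|->4.5, |4|->6, |5|->7.5
Step 3: Attach original signs; sum ranks with positive sign and with negative sign.
W+ = 2 + 4.5 + 7.5 + 2 + 4.5 + 6 = 26.5
W- = 2 + 7.5 = 9.5
(Check: W+ + W- = 36 should equal n(n+1)/2 = 36.)
Step 4: Test statistic W = min(W+, W-) = 9.5.
Step 5: Ties in |d|, so use the tie-corrected normal approximation.
        E[W] = n(n+1)/4 = 8*9/4 = 18.
        Tie groups: |d|=1 (t=3), |d|=3 (t=2), |d|=5 (t=2); sum(t^3 - t) = 36.
        Var[W] = n(n+1)(2n+1)/24 - sum(t^3-t)/48 = 1224/24 - 36/48 = 50.25.
        z = (W - E[W]) / sqrt(Var[W]) = (9.5 - 18) / 7.0887 = -1.1991.
        Two-sided p = 2*Phi(z) = 0.230494.
Step 6: alpha = 0.05. fail to reject H0.

W+ = 26.5, W- = 9.5, W = min = 9.5, p = 0.230494, fail to reject H0.


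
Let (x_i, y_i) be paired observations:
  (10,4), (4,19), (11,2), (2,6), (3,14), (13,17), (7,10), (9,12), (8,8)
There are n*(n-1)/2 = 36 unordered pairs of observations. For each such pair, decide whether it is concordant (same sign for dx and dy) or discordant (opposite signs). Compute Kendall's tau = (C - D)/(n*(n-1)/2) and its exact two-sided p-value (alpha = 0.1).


Step 1: Enumerate the 36 unordered pairs (i,j) with i<j and classify each by sign(x_j-x_i) * sign(y_j-y_i).
  (1,2):dx=-6,dy=+15->D; (1,3):dx=+1,dy=-2->D; (1,4):dx=-8,dy=+2->D; (1,5):dx=-7,dy=+10->D
  (1,6):dx=+3,dy=+13->C; (1,7):dx=-3,dy=+6->D; (1,8):dx=-1,dy=+8->D; (1,9):dx=-2,dy=+4->D
  (2,3):dx=+7,dy=-17->D; (2,4):dx=-2,dy=-13->C; (2,5):dx=-1,dy=-5->C; (2,6):dx=+9,dy=-2->D
  (2,7):dx=+3,dy=-9->D; (2,8):dx=+5,dy=-7->D; (2,9):dx=+4,dy=-11->D; (3,4):dx=-9,dy=+4->D
  (3,5):dx=-8,dy=+12->D; (3,6):dx=+2,dy=+15->C; (3,7):dx=-4,dy=+8->D; (3,8):dx=-2,dy=+10->D
  (3,9):dx=-3,dy=+6->D; (4,5):dx=+1,dy=+8->C; (4,6):dx=+11,dy=+11->C; (4,7):dx=+5,dy=+4->C
  (4,8):dx=+7,dy=+6->C; (4,9):dx=+6,dy=+2->C; (5,6):dx=+10,dy=+3->C; (5,7):dx=+4,dy=-4->D
  (5,8):dx=+6,dy=-2->D; (5,9):dx=+5,dy=-6->D; (6,7):dx=-6,dy=-7->C; (6,8):dx=-4,dy=-5->C
  (6,9):dx=-5,dy=-9->C; (7,8):dx=+2,dy=+2->C; (7,9):dx=+1,dy=-2->D; (8,9):dx=-1,dy=-4->C
Step 2: C = 15, D = 21, total pairs = 36.
Step 3: tau = (C - D)/(n(n-1)/2) = (15 - 21)/36 = -0.166667.
Step 4: Exact two-sided p-value (enumerate n! = 362880 permutations of y under H0): p = 0.612202.
Step 5: alpha = 0.1. fail to reject H0.

tau_b = -0.1667 (C=15, D=21), p = 0.612202, fail to reject H0.


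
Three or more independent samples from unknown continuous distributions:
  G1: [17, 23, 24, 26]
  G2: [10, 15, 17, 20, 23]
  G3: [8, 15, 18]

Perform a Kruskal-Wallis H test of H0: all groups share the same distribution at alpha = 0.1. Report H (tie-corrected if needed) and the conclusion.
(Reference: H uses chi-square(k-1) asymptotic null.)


Step 1: Combine all N = 12 observations and assign midranks.
sorted (value, group, rank): (8,G3,1), (10,G2,2), (15,G2,3.5), (15,G3,3.5), (17,G1,5.5), (17,G2,5.5), (18,G3,7), (20,G2,8), (23,G1,9.5), (23,G2,9.5), (24,G1,11), (26,G1,12)
Step 2: Sum ranks within each group.
R_1 = 38 (n_1 = 4)
R_2 = 28.5 (n_2 = 5)
R_3 = 11.5 (n_3 = 3)
Step 3: H = 12/(N(N+1)) * sum(R_i^2/n_i) - 3(N+1)
     = 12/(12*13) * (38^2/4 + 28.5^2/5 + 11.5^2/3) - 3*13
     = 0.076923 * 567.533 - 39
     = 4.656410.
Step 4: Ties present; correction factor C = 1 - 18/(12^3 - 12) = 0.989510. Corrected H = 4.656410 / 0.989510 = 4.705771.
Step 5: Under H0, H ~ chi^2(2); p-value = 0.095094.
Step 6: alpha = 0.1. reject H0.

H = 4.7058, df = 2, p = 0.095094, reject H0.


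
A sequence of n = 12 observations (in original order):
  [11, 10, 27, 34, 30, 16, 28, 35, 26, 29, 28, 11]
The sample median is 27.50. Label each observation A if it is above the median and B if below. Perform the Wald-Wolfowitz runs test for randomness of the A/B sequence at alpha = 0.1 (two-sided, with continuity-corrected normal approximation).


Step 1: Compute median = 27.50; label A = above, B = below.
Labels in order: BBBAABAABAAB  (n_A = 6, n_B = 6)
Step 2: Count runs R = 7.
Step 3: Under H0 (random ordering), E[R] = 2*n_A*n_B/(n_A+n_B) + 1 = 2*6*6/12 + 1 = 7.0000.
        Var[R] = 2*n_A*n_B*(2*n_A*n_B - n_A - n_B) / ((n_A+n_B)^2 * (n_A+n_B-1)) = 4320/1584 = 2.7273.
        SD[R] = 1.6514.
Step 4: R = E[R], so z = 0 with no continuity correction.
Step 5: Two-sided p-value via normal approximation = 2*(1 - Phi(|z|)) = 1.000000.
Step 6: alpha = 0.1. fail to reject H0.

R = 7, z = 0.0000, p = 1.000000, fail to reject H0.


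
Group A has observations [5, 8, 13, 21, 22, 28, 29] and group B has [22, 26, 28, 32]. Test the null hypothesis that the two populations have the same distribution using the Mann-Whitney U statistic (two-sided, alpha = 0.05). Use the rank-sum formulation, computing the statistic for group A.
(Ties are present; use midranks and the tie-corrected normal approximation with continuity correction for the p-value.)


Step 1: Combine and sort all 11 observations; assign midranks.
sorted (value, group): (5,X), (8,X), (13,X), (21,X), (22,X), (22,Y), (26,Y), (28,X), (28,Y), (29,X), (32,Y)
ranks: 5->1, 8->2, 13->3, 21->4, 22->5.5, 22->5.5, 26->7, 28->8.5, 28->8.5, 29->10, 32->11
Step 2: Rank sum for X: R1 = 1 + 2 + 3 + 4 + 5.5 + 8.5 + 10 = 34.
Step 3: U_X = R1 - n1(n1+1)/2 = 34 - 7*8/2 = 34 - 28 = 6.
       U_Y = n1*n2 - U_X = 28 - 6 = 22.
Step 4: Ties are present, so use the tie-corrected normal approximation (with continuity correction) for the p-value.
Step 5: p-value = 0.154489; compare to alpha = 0.05. fail to reject H0.

U_X = 6, p = 0.154489, fail to reject H0 at alpha = 0.05.


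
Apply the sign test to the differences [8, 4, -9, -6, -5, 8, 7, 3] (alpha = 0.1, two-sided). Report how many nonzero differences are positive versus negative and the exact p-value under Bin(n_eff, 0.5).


Step 1: Discard zero differences. Original n = 8; n_eff = number of nonzero differences = 8.
Nonzero differences (with sign): +8, +4, -9, -6, -5, +8, +7, +3
Step 2: Count signs: positive = 5, negative = 3.
Step 3: Under H0: P(positive) = 0.5, so the number of positives S ~ Bin(8, 0.5).
Step 4: Two-sided exact p-value = sum of Bin(8,0.5) probabilities at or below the observed probability = 0.726562.
Step 5: alpha = 0.1. fail to reject H0.

n_eff = 8, pos = 5, neg = 3, p = 0.726562, fail to reject H0.


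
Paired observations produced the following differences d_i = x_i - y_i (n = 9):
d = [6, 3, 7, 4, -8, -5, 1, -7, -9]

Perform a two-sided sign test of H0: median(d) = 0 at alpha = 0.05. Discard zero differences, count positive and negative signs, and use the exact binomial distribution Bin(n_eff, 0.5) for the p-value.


Step 1: Discard zero differences. Original n = 9; n_eff = number of nonzero differences = 9.
Nonzero differences (with sign): +6, +3, +7, +4, -8, -5, +1, -7, -9
Step 2: Count signs: positive = 5, negative = 4.
Step 3: Under H0: P(positive) = 0.5, so the number of positives S ~ Bin(9, 0.5).
Step 4: Two-sided exact p-value = sum of Bin(9,0.5) probabilities at or below the observed probability = 1.000000.
Step 5: alpha = 0.05. fail to reject H0.

n_eff = 9, pos = 5, neg = 4, p = 1.000000, fail to reject H0.


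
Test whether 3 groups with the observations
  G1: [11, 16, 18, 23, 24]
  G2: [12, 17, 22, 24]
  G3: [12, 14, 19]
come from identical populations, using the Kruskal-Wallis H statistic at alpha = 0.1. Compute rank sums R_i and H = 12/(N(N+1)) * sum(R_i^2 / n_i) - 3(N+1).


Step 1: Combine all N = 12 observations and assign midranks.
sorted (value, group, rank): (11,G1,1), (12,G2,2.5), (12,G3,2.5), (14,G3,4), (16,G1,5), (17,G2,6), (18,G1,7), (19,G3,8), (22,G2,9), (23,G1,10), (24,G1,11.5), (24,G2,11.5)
Step 2: Sum ranks within each group.
R_1 = 34.5 (n_1 = 5)
R_2 = 29 (n_2 = 4)
R_3 = 14.5 (n_3 = 3)
Step 3: H = 12/(N(N+1)) * sum(R_i^2/n_i) - 3(N+1)
     = 12/(12*13) * (34.5^2/5 + 29^2/4 + 14.5^2/3) - 3*13
     = 0.076923 * 518.383 - 39
     = 0.875641.
Step 4: Ties present; correction factor C = 1 - 12/(12^3 - 12) = 0.993007. Corrected H = 0.875641 / 0.993007 = 0.881808.
Step 5: Under H0, H ~ chi^2(2); p-value = 0.643455.
Step 6: alpha = 0.1. fail to reject H0.

H = 0.8818, df = 2, p = 0.643455, fail to reject H0.


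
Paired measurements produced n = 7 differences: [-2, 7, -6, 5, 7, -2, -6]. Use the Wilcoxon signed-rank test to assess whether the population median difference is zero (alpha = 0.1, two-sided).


Step 1: Drop any zero differences (none here) and take |d_i|.
|d| = [2, 7, 6, 5, 7, 2, 6]
Step 2: Midrank |d_i| (ties get averaged ranks).
ranks: |2|->1.5, |7|->6.5, |6|->4.5, |5|->3, |7|->6.5, |2|->1.5, |6|->4.5
Step 3: Attach original signs; sum ranks with positive sign and with negative sign.
W+ = 6.5 + 3 + 6.5 = 16
W- = 1.5 + 4.5 + 1.5 + 4.5 = 12
(Check: W+ + W- = 28 should equal n(n+1)/2 = 28.)
Step 4: Test statistic W = min(W+, W-) = 12.
Step 5: Ties in |d|, so use the tie-corrected normal approximation.
        E[W] = n(n+1)/4 = 7*8/4 = 14.
        Tie groups: |d|=2 (t=2), |d|=6 (t=2), |d|=7 (t=2); sum(t^3 - t) = 18.
        Var[W] = n(n+1)(2n+1)/24 - sum(t^3-t)/48 = 840/24 - 18/48 = 34.625.
        z = (W - E[W]) / sqrt(Var[W]) = (12 - 14) / 5.8843 = -0.3399.
        Two-sided p = 2*Phi(z) = 0.733941.
Step 6: alpha = 0.1. fail to reject H0.

W+ = 16, W- = 12, W = min = 12, p = 0.733941, fail to reject H0.


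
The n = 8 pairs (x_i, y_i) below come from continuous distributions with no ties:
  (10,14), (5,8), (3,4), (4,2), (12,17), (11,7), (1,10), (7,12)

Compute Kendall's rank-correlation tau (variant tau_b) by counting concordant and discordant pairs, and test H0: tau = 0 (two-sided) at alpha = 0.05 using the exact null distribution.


Step 1: Enumerate the 28 unordered pairs (i,j) with i<j and classify each by sign(x_j-x_i) * sign(y_j-y_i).
  (1,2):dx=-5,dy=-6->C; (1,3):dx=-7,dy=-10->C; (1,4):dx=-6,dy=-12->C; (1,5):dx=+2,dy=+3->C
  (1,6):dx=+1,dy=-7->D; (1,7):dx=-9,dy=-4->C; (1,8):dx=-3,dy=-2->C; (2,3):dx=-2,dy=-4->C
  (2,4):dx=-1,dy=-6->C; (2,5):dx=+7,dy=+9->C; (2,6):dx=+6,dy=-1->D; (2,7):dx=-4,dy=+2->D
  (2,8):dx=+2,dy=+4->C; (3,4):dx=+1,dy=-2->D; (3,5):dx=+9,dy=+13->C; (3,6):dx=+8,dy=+3->C
  (3,7):dx=-2,dy=+6->D; (3,8):dx=+4,dy=+8->C; (4,5):dx=+8,dy=+15->C; (4,6):dx=+7,dy=+5->C
  (4,7):dx=-3,dy=+8->D; (4,8):dx=+3,dy=+10->C; (5,6):dx=-1,dy=-10->C; (5,7):dx=-11,dy=-7->C
  (5,8):dx=-5,dy=-5->C; (6,7):dx=-10,dy=+3->D; (6,8):dx=-4,dy=+5->D; (7,8):dx=+6,dy=+2->C
Step 2: C = 20, D = 8, total pairs = 28.
Step 3: tau = (C - D)/(n(n-1)/2) = (20 - 8)/28 = 0.428571.
Step 4: Exact two-sided p-value (enumerate n! = 40320 permutations of y under H0): p = 0.178869.
Step 5: alpha = 0.05. fail to reject H0.

tau_b = 0.4286 (C=20, D=8), p = 0.178869, fail to reject H0.


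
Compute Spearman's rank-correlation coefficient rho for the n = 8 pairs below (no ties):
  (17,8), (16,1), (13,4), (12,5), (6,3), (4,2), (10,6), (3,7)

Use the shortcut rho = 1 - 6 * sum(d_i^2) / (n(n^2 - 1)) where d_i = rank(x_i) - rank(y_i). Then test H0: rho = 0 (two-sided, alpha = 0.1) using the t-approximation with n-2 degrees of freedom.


Step 1: Rank x and y separately (midranks; no ties here).
rank(x): 17->8, 16->7, 13->6, 12->5, 6->3, 4->2, 10->4, 3->1
rank(y): 8->8, 1->1, 4->4, 5->5, 3->3, 2->2, 6->6, 7->7
Step 2: d_i = R_x(i) - R_y(i); compute d_i^2.
  (8-8)^2=0, (7-1)^2=36, (6-4)^2=4, (5-5)^2=0, (3-3)^2=0, (2-2)^2=0, (4-6)^2=4, (1-7)^2=36
sum(d^2) = 80.
Step 3: rho = 1 - 6*80 / (8*(8^2 - 1)) = 1 - 480/504 = 0.047619.
Step 4: Under H0, t = rho * sqrt((n-2)/(1-rho^2)) = 0.1168 ~ t(6).
Step 5: Two-sided p-value from the t-distribution with 6 df = 0.910849.
Step 6: alpha = 0.1. fail to reject H0.

rho = 0.0476, p = 0.910849, fail to reject H0 at alpha = 0.1.


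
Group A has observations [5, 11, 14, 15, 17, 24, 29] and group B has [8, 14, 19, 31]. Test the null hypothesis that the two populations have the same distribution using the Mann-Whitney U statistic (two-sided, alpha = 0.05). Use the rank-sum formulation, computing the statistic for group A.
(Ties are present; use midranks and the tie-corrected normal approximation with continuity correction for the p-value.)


Step 1: Combine and sort all 11 observations; assign midranks.
sorted (value, group): (5,X), (8,Y), (11,X), (14,X), (14,Y), (15,X), (17,X), (19,Y), (24,X), (29,X), (31,Y)
ranks: 5->1, 8->2, 11->3, 14->4.5, 14->4.5, 15->6, 17->7, 19->8, 24->9, 29->10, 31->11
Step 2: Rank sum for X: R1 = 1 + 3 + 4.5 + 6 + 7 + 9 + 10 = 40.5.
Step 3: U_X = R1 - n1(n1+1)/2 = 40.5 - 7*8/2 = 40.5 - 28 = 12.5.
       U_Y = n1*n2 - U_X = 28 - 12.5 = 15.5.
Step 4: Ties are present, so use the tie-corrected normal approximation (with continuity correction) for the p-value.
Step 5: p-value = 0.849769; compare to alpha = 0.05. fail to reject H0.

U_X = 12.5, p = 0.849769, fail to reject H0 at alpha = 0.05.


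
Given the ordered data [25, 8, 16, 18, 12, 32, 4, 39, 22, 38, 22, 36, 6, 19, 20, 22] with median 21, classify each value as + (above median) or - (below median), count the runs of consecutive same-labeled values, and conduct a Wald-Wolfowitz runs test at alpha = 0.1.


Step 1: Compute median = 21; label A = above, B = below.
Labels in order: ABBBBABAAAAABBBA  (n_A = 8, n_B = 8)
Step 2: Count runs R = 7.
Step 3: Under H0 (random ordering), E[R] = 2*n_A*n_B/(n_A+n_B) + 1 = 2*8*8/16 + 1 = 9.0000.
        Var[R] = 2*n_A*n_B*(2*n_A*n_B - n_A - n_B) / ((n_A+n_B)^2 * (n_A+n_B-1)) = 14336/3840 = 3.7333.
        SD[R] = 1.9322.
Step 4: Continuity-corrected z = (R + 0.5 - E[R]) / SD[R] = (7 + 0.5 - 9.0000) / 1.9322 = -0.7763.
Step 5: Two-sided p-value via normal approximation = 2*(1 - Phi(|z|)) = 0.437558.
Step 6: alpha = 0.1. fail to reject H0.

R = 7, z = -0.7763, p = 0.437558, fail to reject H0.


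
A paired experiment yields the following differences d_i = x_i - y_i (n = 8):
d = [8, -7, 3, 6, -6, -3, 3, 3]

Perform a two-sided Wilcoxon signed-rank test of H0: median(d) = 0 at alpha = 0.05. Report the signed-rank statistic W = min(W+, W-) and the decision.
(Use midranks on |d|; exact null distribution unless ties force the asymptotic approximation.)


Step 1: Drop any zero differences (none here) and take |d_i|.
|d| = [8, 7, 3, 6, 6, 3, 3, 3]
Step 2: Midrank |d_i| (ties get averaged ranks).
ranks: |8|->8, |7|->7, |3|->2.5, |6|->5.5, |6|->5.5, |3|->2.5, |3|->2.5, |3|->2.5
Step 3: Attach original signs; sum ranks with positive sign and with negative sign.
W+ = 8 + 2.5 + 5.5 + 2.5 + 2.5 = 21
W- = 7 + 5.5 + 2.5 = 15
(Check: W+ + W- = 36 should equal n(n+1)/2 = 36.)
Step 4: Test statistic W = min(W+, W-) = 15.
Step 5: Ties in |d|, so use the tie-corrected normal approximation.
        E[W] = n(n+1)/4 = 8*9/4 = 18.
        Tie groups: |d|=3 (t=4), |d|=6 (t=2); sum(t^3 - t) = 66.
        Var[W] = n(n+1)(2n+1)/24 - sum(t^3-t)/48 = 1224/24 - 66/48 = 49.625.
        z = (W - E[W]) / sqrt(Var[W]) = (15 - 18) / 7.0445 = -0.4259.
        Two-sided p = 2*Phi(z) = 0.670207.
Step 6: alpha = 0.05. fail to reject H0.

W+ = 21, W- = 15, W = min = 15, p = 0.670207, fail to reject H0.


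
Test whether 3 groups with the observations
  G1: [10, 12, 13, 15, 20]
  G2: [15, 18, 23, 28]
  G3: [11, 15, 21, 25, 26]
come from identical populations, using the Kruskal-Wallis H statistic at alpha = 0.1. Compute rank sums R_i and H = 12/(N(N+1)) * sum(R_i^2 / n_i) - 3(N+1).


Step 1: Combine all N = 14 observations and assign midranks.
sorted (value, group, rank): (10,G1,1), (11,G3,2), (12,G1,3), (13,G1,4), (15,G1,6), (15,G2,6), (15,G3,6), (18,G2,8), (20,G1,9), (21,G3,10), (23,G2,11), (25,G3,12), (26,G3,13), (28,G2,14)
Step 2: Sum ranks within each group.
R_1 = 23 (n_1 = 5)
R_2 = 39 (n_2 = 4)
R_3 = 43 (n_3 = 5)
Step 3: H = 12/(N(N+1)) * sum(R_i^2/n_i) - 3(N+1)
     = 12/(14*15) * (23^2/5 + 39^2/4 + 43^2/5) - 3*15
     = 0.057143 * 855.85 - 45
     = 3.905714.
Step 4: Ties present; correction factor C = 1 - 24/(14^3 - 14) = 0.991209. Corrected H = 3.905714 / 0.991209 = 3.940355.
Step 5: Under H0, H ~ chi^2(2); p-value = 0.139432.
Step 6: alpha = 0.1. fail to reject H0.

H = 3.9404, df = 2, p = 0.139432, fail to reject H0.


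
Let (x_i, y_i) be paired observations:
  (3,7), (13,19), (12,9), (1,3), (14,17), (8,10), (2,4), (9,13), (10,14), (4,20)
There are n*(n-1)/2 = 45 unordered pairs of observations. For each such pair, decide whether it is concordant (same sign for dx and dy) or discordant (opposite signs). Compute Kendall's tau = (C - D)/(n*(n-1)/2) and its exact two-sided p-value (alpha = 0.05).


Step 1: Enumerate the 45 unordered pairs (i,j) with i<j and classify each by sign(x_j-x_i) * sign(y_j-y_i).
  (1,2):dx=+10,dy=+12->C; (1,3):dx=+9,dy=+2->C; (1,4):dx=-2,dy=-4->C; (1,5):dx=+11,dy=+10->C
  (1,6):dx=+5,dy=+3->C; (1,7):dx=-1,dy=-3->C; (1,8):dx=+6,dy=+6->C; (1,9):dx=+7,dy=+7->C
  (1,10):dx=+1,dy=+13->C; (2,3):dx=-1,dy=-10->C; (2,4):dx=-12,dy=-16->C; (2,5):dx=+1,dy=-2->D
  (2,6):dx=-5,dy=-9->C; (2,7):dx=-11,dy=-15->C; (2,8):dx=-4,dy=-6->C; (2,9):dx=-3,dy=-5->C
  (2,10):dx=-9,dy=+1->D; (3,4):dx=-11,dy=-6->C; (3,5):dx=+2,dy=+8->C; (3,6):dx=-4,dy=+1->D
  (3,7):dx=-10,dy=-5->C; (3,8):dx=-3,dy=+4->D; (3,9):dx=-2,dy=+5->D; (3,10):dx=-8,dy=+11->D
  (4,5):dx=+13,dy=+14->C; (4,6):dx=+7,dy=+7->C; (4,7):dx=+1,dy=+1->C; (4,8):dx=+8,dy=+10->C
  (4,9):dx=+9,dy=+11->C; (4,10):dx=+3,dy=+17->C; (5,6):dx=-6,dy=-7->C; (5,7):dx=-12,dy=-13->C
  (5,8):dx=-5,dy=-4->C; (5,9):dx=-4,dy=-3->C; (5,10):dx=-10,dy=+3->D; (6,7):dx=-6,dy=-6->C
  (6,8):dx=+1,dy=+3->C; (6,9):dx=+2,dy=+4->C; (6,10):dx=-4,dy=+10->D; (7,8):dx=+7,dy=+9->C
  (7,9):dx=+8,dy=+10->C; (7,10):dx=+2,dy=+16->C; (8,9):dx=+1,dy=+1->C; (8,10):dx=-5,dy=+7->D
  (9,10):dx=-6,dy=+6->D
Step 2: C = 35, D = 10, total pairs = 45.
Step 3: tau = (C - D)/(n(n-1)/2) = (35 - 10)/45 = 0.555556.
Step 4: Exact two-sided p-value (enumerate n! = 3628800 permutations of y under H0): p = 0.028609.
Step 5: alpha = 0.05. reject H0.

tau_b = 0.5556 (C=35, D=10), p = 0.028609, reject H0.


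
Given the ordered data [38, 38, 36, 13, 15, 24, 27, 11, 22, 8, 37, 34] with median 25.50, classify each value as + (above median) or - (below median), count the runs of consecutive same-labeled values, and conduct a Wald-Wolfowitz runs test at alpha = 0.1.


Step 1: Compute median = 25.50; label A = above, B = below.
Labels in order: AAABBBABBBAA  (n_A = 6, n_B = 6)
Step 2: Count runs R = 5.
Step 3: Under H0 (random ordering), E[R] = 2*n_A*n_B/(n_A+n_B) + 1 = 2*6*6/12 + 1 = 7.0000.
        Var[R] = 2*n_A*n_B*(2*n_A*n_B - n_A - n_B) / ((n_A+n_B)^2 * (n_A+n_B-1)) = 4320/1584 = 2.7273.
        SD[R] = 1.6514.
Step 4: Continuity-corrected z = (R + 0.5 - E[R]) / SD[R] = (5 + 0.5 - 7.0000) / 1.6514 = -0.9083.
Step 5: Two-sided p-value via normal approximation = 2*(1 - Phi(|z|)) = 0.363722.
Step 6: alpha = 0.1. fail to reject H0.

R = 5, z = -0.9083, p = 0.363722, fail to reject H0.


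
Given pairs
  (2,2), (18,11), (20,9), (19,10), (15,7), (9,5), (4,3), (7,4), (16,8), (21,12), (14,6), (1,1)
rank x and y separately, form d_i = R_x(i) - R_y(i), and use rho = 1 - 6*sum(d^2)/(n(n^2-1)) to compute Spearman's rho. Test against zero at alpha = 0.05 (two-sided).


Step 1: Rank x and y separately (midranks; no ties here).
rank(x): 2->2, 18->9, 20->11, 19->10, 15->7, 9->5, 4->3, 7->4, 16->8, 21->12, 14->6, 1->1
rank(y): 2->2, 11->11, 9->9, 10->10, 7->7, 5->5, 3->3, 4->4, 8->8, 12->12, 6->6, 1->1
Step 2: d_i = R_x(i) - R_y(i); compute d_i^2.
  (2-2)^2=0, (9-11)^2=4, (11-9)^2=4, (10-10)^2=0, (7-7)^2=0, (5-5)^2=0, (3-3)^2=0, (4-4)^2=0, (8-8)^2=0, (12-12)^2=0, (6-6)^2=0, (1-1)^2=0
sum(d^2) = 8.
Step 3: rho = 1 - 6*8 / (12*(12^2 - 1)) = 1 - 48/1716 = 0.972028.
Step 4: Under H0, t = rho * sqrt((n-2)/(1-rho^2)) = 13.0876 ~ t(10).
Step 5: Two-sided p-value from the t-distribution with 10 df = 0.000000.
Step 6: alpha = 0.05. reject H0.

rho = 0.9720, p = 0.000000, reject H0 at alpha = 0.05.


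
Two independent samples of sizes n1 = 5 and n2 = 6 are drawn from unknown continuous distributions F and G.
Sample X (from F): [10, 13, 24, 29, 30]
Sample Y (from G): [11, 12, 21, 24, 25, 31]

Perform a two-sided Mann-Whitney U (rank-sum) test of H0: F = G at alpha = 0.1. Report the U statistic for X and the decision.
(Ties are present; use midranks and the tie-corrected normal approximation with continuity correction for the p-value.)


Step 1: Combine and sort all 11 observations; assign midranks.
sorted (value, group): (10,X), (11,Y), (12,Y), (13,X), (21,Y), (24,X), (24,Y), (25,Y), (29,X), (30,X), (31,Y)
ranks: 10->1, 11->2, 12->3, 13->4, 21->5, 24->6.5, 24->6.5, 25->8, 29->9, 30->10, 31->11
Step 2: Rank sum for X: R1 = 1 + 4 + 6.5 + 9 + 10 = 30.5.
Step 3: U_X = R1 - n1(n1+1)/2 = 30.5 - 5*6/2 = 30.5 - 15 = 15.5.
       U_Y = n1*n2 - U_X = 30 - 15.5 = 14.5.
Step 4: Ties are present, so use the tie-corrected normal approximation (with continuity correction) for the p-value.
Step 5: p-value = 1.000000; compare to alpha = 0.1. fail to reject H0.

U_X = 15.5, p = 1.000000, fail to reject H0 at alpha = 0.1.


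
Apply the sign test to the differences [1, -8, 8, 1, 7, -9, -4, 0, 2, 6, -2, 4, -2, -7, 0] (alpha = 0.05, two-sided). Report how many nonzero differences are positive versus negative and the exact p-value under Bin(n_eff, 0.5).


Step 1: Discard zero differences. Original n = 15; n_eff = number of nonzero differences = 13.
Nonzero differences (with sign): +1, -8, +8, +1, +7, -9, -4, +2, +6, -2, +4, -2, -7
Step 2: Count signs: positive = 7, negative = 6.
Step 3: Under H0: P(positive) = 0.5, so the number of positives S ~ Bin(13, 0.5).
Step 4: Two-sided exact p-value = sum of Bin(13,0.5) probabilities at or below the observed probability = 1.000000.
Step 5: alpha = 0.05. fail to reject H0.

n_eff = 13, pos = 7, neg = 6, p = 1.000000, fail to reject H0.


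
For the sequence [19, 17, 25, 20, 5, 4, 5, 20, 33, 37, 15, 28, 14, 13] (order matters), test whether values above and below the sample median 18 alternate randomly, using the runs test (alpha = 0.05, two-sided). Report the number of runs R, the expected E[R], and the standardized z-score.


Step 1: Compute median = 18; label A = above, B = below.
Labels in order: ABAABBBAAABABB  (n_A = 7, n_B = 7)
Step 2: Count runs R = 8.
Step 3: Under H0 (random ordering), E[R] = 2*n_A*n_B/(n_A+n_B) + 1 = 2*7*7/14 + 1 = 8.0000.
        Var[R] = 2*n_A*n_B*(2*n_A*n_B - n_A - n_B) / ((n_A+n_B)^2 * (n_A+n_B-1)) = 8232/2548 = 3.2308.
        SD[R] = 1.7974.
Step 4: R = E[R], so z = 0 with no continuity correction.
Step 5: Two-sided p-value via normal approximation = 2*(1 - Phi(|z|)) = 1.000000.
Step 6: alpha = 0.05. fail to reject H0.

R = 8, z = 0.0000, p = 1.000000, fail to reject H0.


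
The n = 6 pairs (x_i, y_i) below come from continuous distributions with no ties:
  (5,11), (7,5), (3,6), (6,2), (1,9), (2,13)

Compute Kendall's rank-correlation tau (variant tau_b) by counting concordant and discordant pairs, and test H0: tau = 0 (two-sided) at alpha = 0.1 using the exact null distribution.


Step 1: Enumerate the 15 unordered pairs (i,j) with i<j and classify each by sign(x_j-x_i) * sign(y_j-y_i).
  (1,2):dx=+2,dy=-6->D; (1,3):dx=-2,dy=-5->C; (1,4):dx=+1,dy=-9->D; (1,5):dx=-4,dy=-2->C
  (1,6):dx=-3,dy=+2->D; (2,3):dx=-4,dy=+1->D; (2,4):dx=-1,dy=-3->C; (2,5):dx=-6,dy=+4->D
  (2,6):dx=-5,dy=+8->D; (3,4):dx=+3,dy=-4->D; (3,5):dx=-2,dy=+3->D; (3,6):dx=-1,dy=+7->D
  (4,5):dx=-5,dy=+7->D; (4,6):dx=-4,dy=+11->D; (5,6):dx=+1,dy=+4->C
Step 2: C = 4, D = 11, total pairs = 15.
Step 3: tau = (C - D)/(n(n-1)/2) = (4 - 11)/15 = -0.466667.
Step 4: Exact two-sided p-value (enumerate n! = 720 permutations of y under H0): p = 0.272222.
Step 5: alpha = 0.1. fail to reject H0.

tau_b = -0.4667 (C=4, D=11), p = 0.272222, fail to reject H0.


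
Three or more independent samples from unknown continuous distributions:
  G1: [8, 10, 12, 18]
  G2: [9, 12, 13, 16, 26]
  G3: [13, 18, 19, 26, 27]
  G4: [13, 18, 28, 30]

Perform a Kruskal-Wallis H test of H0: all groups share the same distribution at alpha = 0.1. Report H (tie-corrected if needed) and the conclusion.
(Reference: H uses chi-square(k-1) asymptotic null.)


Step 1: Combine all N = 18 observations and assign midranks.
sorted (value, group, rank): (8,G1,1), (9,G2,2), (10,G1,3), (12,G1,4.5), (12,G2,4.5), (13,G2,7), (13,G3,7), (13,G4,7), (16,G2,9), (18,G1,11), (18,G3,11), (18,G4,11), (19,G3,13), (26,G2,14.5), (26,G3,14.5), (27,G3,16), (28,G4,17), (30,G4,18)
Step 2: Sum ranks within each group.
R_1 = 19.5 (n_1 = 4)
R_2 = 37 (n_2 = 5)
R_3 = 61.5 (n_3 = 5)
R_4 = 53 (n_4 = 4)
Step 3: H = 12/(N(N+1)) * sum(R_i^2/n_i) - 3(N+1)
     = 12/(18*19) * (19.5^2/4 + 37^2/5 + 61.5^2/5 + 53^2/4) - 3*19
     = 0.035088 * 1827.56 - 57
     = 7.125000.
Step 4: Ties present; correction factor C = 1 - 60/(18^3 - 18) = 0.989680. Corrected H = 7.125000 / 0.989680 = 7.199296.
Step 5: Under H0, H ~ chi^2(3); p-value = 0.065810.
Step 6: alpha = 0.1. reject H0.

H = 7.1993, df = 3, p = 0.065810, reject H0.


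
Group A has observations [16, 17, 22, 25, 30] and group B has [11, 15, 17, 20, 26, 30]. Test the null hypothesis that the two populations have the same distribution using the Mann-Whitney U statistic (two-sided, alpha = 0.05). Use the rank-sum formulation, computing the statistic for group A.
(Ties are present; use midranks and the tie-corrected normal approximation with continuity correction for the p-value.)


Step 1: Combine and sort all 11 observations; assign midranks.
sorted (value, group): (11,Y), (15,Y), (16,X), (17,X), (17,Y), (20,Y), (22,X), (25,X), (26,Y), (30,X), (30,Y)
ranks: 11->1, 15->2, 16->3, 17->4.5, 17->4.5, 20->6, 22->7, 25->8, 26->9, 30->10.5, 30->10.5
Step 2: Rank sum for X: R1 = 3 + 4.5 + 7 + 8 + 10.5 = 33.
Step 3: U_X = R1 - n1(n1+1)/2 = 33 - 5*6/2 = 33 - 15 = 18.
       U_Y = n1*n2 - U_X = 30 - 18 = 12.
Step 4: Ties are present, so use the tie-corrected normal approximation (with continuity correction) for the p-value.
Step 5: p-value = 0.646576; compare to alpha = 0.05. fail to reject H0.

U_X = 18, p = 0.646576, fail to reject H0 at alpha = 0.05.


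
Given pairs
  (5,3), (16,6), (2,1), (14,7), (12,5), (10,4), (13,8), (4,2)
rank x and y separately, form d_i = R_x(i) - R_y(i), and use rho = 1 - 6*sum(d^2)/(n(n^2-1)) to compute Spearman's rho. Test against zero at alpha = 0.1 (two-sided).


Step 1: Rank x and y separately (midranks; no ties here).
rank(x): 5->3, 16->8, 2->1, 14->7, 12->5, 10->4, 13->6, 4->2
rank(y): 3->3, 6->6, 1->1, 7->7, 5->5, 4->4, 8->8, 2->2
Step 2: d_i = R_x(i) - R_y(i); compute d_i^2.
  (3-3)^2=0, (8-6)^2=4, (1-1)^2=0, (7-7)^2=0, (5-5)^2=0, (4-4)^2=0, (6-8)^2=4, (2-2)^2=0
sum(d^2) = 8.
Step 3: rho = 1 - 6*8 / (8*(8^2 - 1)) = 1 - 48/504 = 0.904762.
Step 4: Under H0, t = rho * sqrt((n-2)/(1-rho^2)) = 5.2034 ~ t(6).
Step 5: Two-sided p-value from the t-distribution with 6 df = 0.002008.
Step 6: alpha = 0.1. reject H0.

rho = 0.9048, p = 0.002008, reject H0 at alpha = 0.1.


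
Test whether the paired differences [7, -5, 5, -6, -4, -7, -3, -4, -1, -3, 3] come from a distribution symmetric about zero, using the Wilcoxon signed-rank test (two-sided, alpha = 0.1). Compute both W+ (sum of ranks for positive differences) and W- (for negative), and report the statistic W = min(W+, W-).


Step 1: Drop any zero differences (none here) and take |d_i|.
|d| = [7, 5, 5, 6, 4, 7, 3, 4, 1, 3, 3]
Step 2: Midrank |d_i| (ties get averaged ranks).
ranks: |7|->10.5, |5|->7.5, |5|->7.5, |6|->9, |4|->5.5, |7|->10.5, |3|->3, |4|->5.5, |1|->1, |3|->3, |3|->3
Step 3: Attach original signs; sum ranks with positive sign and with negative sign.
W+ = 10.5 + 7.5 + 3 = 21
W- = 7.5 + 9 + 5.5 + 10.5 + 3 + 5.5 + 1 + 3 = 45
(Check: W+ + W- = 66 should equal n(n+1)/2 = 66.)
Step 4: Test statistic W = min(W+, W-) = 21.
Step 5: Ties in |d|, so use the tie-corrected normal approximation.
        E[W] = n(n+1)/4 = 11*12/4 = 33.
        Tie groups: |d|=3 (t=3), |d|=4 (t=2), |d|=5 (t=2), |d|=7 (t=2); sum(t^3 - t) = 42.
        Var[W] = n(n+1)(2n+1)/24 - sum(t^3-t)/48 = 3036/24 - 42/48 = 125.625.
        z = (W - E[W]) / sqrt(Var[W]) = (21 - 33) / 11.2083 = -1.0706.
        Two-sided p = 2*Phi(z) = 0.284332.
Step 6: alpha = 0.1. fail to reject H0.

W+ = 21, W- = 45, W = min = 21, p = 0.284332, fail to reject H0.


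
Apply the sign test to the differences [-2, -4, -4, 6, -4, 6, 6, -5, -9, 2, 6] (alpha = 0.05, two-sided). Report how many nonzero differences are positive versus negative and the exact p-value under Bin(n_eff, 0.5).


Step 1: Discard zero differences. Original n = 11; n_eff = number of nonzero differences = 11.
Nonzero differences (with sign): -2, -4, -4, +6, -4, +6, +6, -5, -9, +2, +6
Step 2: Count signs: positive = 5, negative = 6.
Step 3: Under H0: P(positive) = 0.5, so the number of positives S ~ Bin(11, 0.5).
Step 4: Two-sided exact p-value = sum of Bin(11,0.5) probabilities at or below the observed probability = 1.000000.
Step 5: alpha = 0.05. fail to reject H0.

n_eff = 11, pos = 5, neg = 6, p = 1.000000, fail to reject H0.


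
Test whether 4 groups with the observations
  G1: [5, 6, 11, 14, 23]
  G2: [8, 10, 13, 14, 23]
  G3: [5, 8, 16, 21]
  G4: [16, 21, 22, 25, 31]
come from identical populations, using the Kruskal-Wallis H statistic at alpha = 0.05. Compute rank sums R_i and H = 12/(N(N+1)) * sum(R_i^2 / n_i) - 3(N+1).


Step 1: Combine all N = 19 observations and assign midranks.
sorted (value, group, rank): (5,G1,1.5), (5,G3,1.5), (6,G1,3), (8,G2,4.5), (8,G3,4.5), (10,G2,6), (11,G1,7), (13,G2,8), (14,G1,9.5), (14,G2,9.5), (16,G3,11.5), (16,G4,11.5), (21,G3,13.5), (21,G4,13.5), (22,G4,15), (23,G1,16.5), (23,G2,16.5), (25,G4,18), (31,G4,19)
Step 2: Sum ranks within each group.
R_1 = 37.5 (n_1 = 5)
R_2 = 44.5 (n_2 = 5)
R_3 = 31 (n_3 = 4)
R_4 = 77 (n_4 = 5)
Step 3: H = 12/(N(N+1)) * sum(R_i^2/n_i) - 3(N+1)
     = 12/(19*20) * (37.5^2/5 + 44.5^2/5 + 31^2/4 + 77^2/5) - 3*20
     = 0.031579 * 2103.35 - 60
     = 6.421579.
Step 4: Ties present; correction factor C = 1 - 36/(19^3 - 19) = 0.994737. Corrected H = 6.421579 / 0.994737 = 6.455556.
Step 5: Under H0, H ~ chi^2(3); p-value = 0.091432.
Step 6: alpha = 0.05. fail to reject H0.

H = 6.4556, df = 3, p = 0.091432, fail to reject H0.


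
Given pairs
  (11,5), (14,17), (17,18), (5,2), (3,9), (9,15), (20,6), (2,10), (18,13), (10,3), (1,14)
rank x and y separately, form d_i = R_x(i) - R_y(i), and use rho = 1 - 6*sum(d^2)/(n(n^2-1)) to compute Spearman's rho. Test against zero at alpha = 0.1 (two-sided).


Step 1: Rank x and y separately (midranks; no ties here).
rank(x): 11->7, 14->8, 17->9, 5->4, 3->3, 9->5, 20->11, 2->2, 18->10, 10->6, 1->1
rank(y): 5->3, 17->10, 18->11, 2->1, 9->5, 15->9, 6->4, 10->6, 13->7, 3->2, 14->8
Step 2: d_i = R_x(i) - R_y(i); compute d_i^2.
  (7-3)^2=16, (8-10)^2=4, (9-11)^2=4, (4-1)^2=9, (3-5)^2=4, (5-9)^2=16, (11-4)^2=49, (2-6)^2=16, (10-7)^2=9, (6-2)^2=16, (1-8)^2=49
sum(d^2) = 192.
Step 3: rho = 1 - 6*192 / (11*(11^2 - 1)) = 1 - 1152/1320 = 0.127273.
Step 4: Under H0, t = rho * sqrt((n-2)/(1-rho^2)) = 0.3849 ~ t(9).
Step 5: Two-sided p-value from the t-distribution with 9 df = 0.709215.
Step 6: alpha = 0.1. fail to reject H0.

rho = 0.1273, p = 0.709215, fail to reject H0 at alpha = 0.1.


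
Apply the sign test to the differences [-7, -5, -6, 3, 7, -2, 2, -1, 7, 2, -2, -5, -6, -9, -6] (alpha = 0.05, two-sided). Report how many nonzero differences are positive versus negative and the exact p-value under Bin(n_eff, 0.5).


Step 1: Discard zero differences. Original n = 15; n_eff = number of nonzero differences = 15.
Nonzero differences (with sign): -7, -5, -6, +3, +7, -2, +2, -1, +7, +2, -2, -5, -6, -9, -6
Step 2: Count signs: positive = 5, negative = 10.
Step 3: Under H0: P(positive) = 0.5, so the number of positives S ~ Bin(15, 0.5).
Step 4: Two-sided exact p-value = sum of Bin(15,0.5) probabilities at or below the observed probability = 0.301758.
Step 5: alpha = 0.05. fail to reject H0.

n_eff = 15, pos = 5, neg = 10, p = 0.301758, fail to reject H0.


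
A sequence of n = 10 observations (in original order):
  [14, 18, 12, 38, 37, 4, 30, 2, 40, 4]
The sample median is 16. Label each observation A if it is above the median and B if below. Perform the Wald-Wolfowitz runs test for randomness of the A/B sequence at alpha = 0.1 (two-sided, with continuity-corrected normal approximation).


Step 1: Compute median = 16; label A = above, B = below.
Labels in order: BABAABABAB  (n_A = 5, n_B = 5)
Step 2: Count runs R = 9.
Step 3: Under H0 (random ordering), E[R] = 2*n_A*n_B/(n_A+n_B) + 1 = 2*5*5/10 + 1 = 6.0000.
        Var[R] = 2*n_A*n_B*(2*n_A*n_B - n_A - n_B) / ((n_A+n_B)^2 * (n_A+n_B-1)) = 2000/900 = 2.2222.
        SD[R] = 1.4907.
Step 4: Continuity-corrected z = (R - 0.5 - E[R]) / SD[R] = (9 - 0.5 - 6.0000) / 1.4907 = 1.6771.
Step 5: Two-sided p-value via normal approximation = 2*(1 - Phi(|z|)) = 0.093533.
Step 6: alpha = 0.1. reject H0.

R = 9, z = 1.6771, p = 0.093533, reject H0.
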